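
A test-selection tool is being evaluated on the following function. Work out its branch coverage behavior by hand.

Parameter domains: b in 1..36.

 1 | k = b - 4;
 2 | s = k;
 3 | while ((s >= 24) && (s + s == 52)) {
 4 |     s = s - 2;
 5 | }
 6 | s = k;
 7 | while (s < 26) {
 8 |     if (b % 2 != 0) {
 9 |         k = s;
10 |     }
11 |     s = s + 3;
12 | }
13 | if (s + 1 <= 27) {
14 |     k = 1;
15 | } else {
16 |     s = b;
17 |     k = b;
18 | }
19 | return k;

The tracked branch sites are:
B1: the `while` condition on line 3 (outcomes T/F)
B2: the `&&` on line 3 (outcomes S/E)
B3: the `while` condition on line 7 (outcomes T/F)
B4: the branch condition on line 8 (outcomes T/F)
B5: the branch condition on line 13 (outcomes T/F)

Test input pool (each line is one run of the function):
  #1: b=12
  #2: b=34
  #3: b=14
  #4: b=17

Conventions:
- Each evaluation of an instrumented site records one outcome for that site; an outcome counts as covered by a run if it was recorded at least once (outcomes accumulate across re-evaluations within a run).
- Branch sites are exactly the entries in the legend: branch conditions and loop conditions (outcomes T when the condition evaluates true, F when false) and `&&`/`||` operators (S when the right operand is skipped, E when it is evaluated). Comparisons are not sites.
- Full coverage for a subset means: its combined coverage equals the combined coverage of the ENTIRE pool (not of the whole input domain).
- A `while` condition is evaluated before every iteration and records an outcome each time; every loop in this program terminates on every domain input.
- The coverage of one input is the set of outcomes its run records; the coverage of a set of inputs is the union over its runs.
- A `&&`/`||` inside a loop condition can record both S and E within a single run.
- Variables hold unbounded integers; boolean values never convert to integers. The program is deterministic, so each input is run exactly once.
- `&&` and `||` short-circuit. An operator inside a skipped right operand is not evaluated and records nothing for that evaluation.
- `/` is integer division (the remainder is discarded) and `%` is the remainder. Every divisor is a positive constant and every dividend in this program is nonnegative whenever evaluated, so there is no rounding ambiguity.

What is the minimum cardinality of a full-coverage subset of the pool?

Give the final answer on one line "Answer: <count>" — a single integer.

input #1 (b=12): events B2->S, B1->F, B3->T, B4->F, B3->T, B4->F, B3->T, B4->F, B3->T, B4->F, B3->T, B4->F, B3->T, B4->F, ...; covers B1=F, B2=S, B3=T, B3=F, B4=F, B5=T
input #2 (b=34): events B2->E, B1->F, B3->F, B5->F; covers B1=F, B2=E, B3=F, B5=F
input #3 (b=14): events B2->S, B1->F, B3->T, B4->F, B3->T, B4->F, B3->T, B4->F, B3->T, B4->F, B3->T, B4->F, B3->T, B4->F, ...; covers B1=F, B2=S, B3=T, B3=F, B4=F, B5=F
input #4 (b=17): events B2->S, B1->F, B3->T, B4->T, B3->T, B4->T, B3->T, B4->T, B3->T, B4->T, B3->T, B4->T, B3->F, B5->F; covers B1=F, B2=S, B3=T, B3=F, B4=T, B5=F
the full pool covers 9 outcomes: B1=F, B2=S, B2=E, B3=T, B3=F, B4=T, B4=F, B5=T, B5=F
checked all size-1 subsets: none covers 9 outcomes (max 6/9)
checked all size-2 subsets: none covers 9 outcomes (max 8/9)
the canonical winner is {1, 2, 4}: size 3, full 9-outcome coverage, earliest index list among size-3 covers

Answer: 3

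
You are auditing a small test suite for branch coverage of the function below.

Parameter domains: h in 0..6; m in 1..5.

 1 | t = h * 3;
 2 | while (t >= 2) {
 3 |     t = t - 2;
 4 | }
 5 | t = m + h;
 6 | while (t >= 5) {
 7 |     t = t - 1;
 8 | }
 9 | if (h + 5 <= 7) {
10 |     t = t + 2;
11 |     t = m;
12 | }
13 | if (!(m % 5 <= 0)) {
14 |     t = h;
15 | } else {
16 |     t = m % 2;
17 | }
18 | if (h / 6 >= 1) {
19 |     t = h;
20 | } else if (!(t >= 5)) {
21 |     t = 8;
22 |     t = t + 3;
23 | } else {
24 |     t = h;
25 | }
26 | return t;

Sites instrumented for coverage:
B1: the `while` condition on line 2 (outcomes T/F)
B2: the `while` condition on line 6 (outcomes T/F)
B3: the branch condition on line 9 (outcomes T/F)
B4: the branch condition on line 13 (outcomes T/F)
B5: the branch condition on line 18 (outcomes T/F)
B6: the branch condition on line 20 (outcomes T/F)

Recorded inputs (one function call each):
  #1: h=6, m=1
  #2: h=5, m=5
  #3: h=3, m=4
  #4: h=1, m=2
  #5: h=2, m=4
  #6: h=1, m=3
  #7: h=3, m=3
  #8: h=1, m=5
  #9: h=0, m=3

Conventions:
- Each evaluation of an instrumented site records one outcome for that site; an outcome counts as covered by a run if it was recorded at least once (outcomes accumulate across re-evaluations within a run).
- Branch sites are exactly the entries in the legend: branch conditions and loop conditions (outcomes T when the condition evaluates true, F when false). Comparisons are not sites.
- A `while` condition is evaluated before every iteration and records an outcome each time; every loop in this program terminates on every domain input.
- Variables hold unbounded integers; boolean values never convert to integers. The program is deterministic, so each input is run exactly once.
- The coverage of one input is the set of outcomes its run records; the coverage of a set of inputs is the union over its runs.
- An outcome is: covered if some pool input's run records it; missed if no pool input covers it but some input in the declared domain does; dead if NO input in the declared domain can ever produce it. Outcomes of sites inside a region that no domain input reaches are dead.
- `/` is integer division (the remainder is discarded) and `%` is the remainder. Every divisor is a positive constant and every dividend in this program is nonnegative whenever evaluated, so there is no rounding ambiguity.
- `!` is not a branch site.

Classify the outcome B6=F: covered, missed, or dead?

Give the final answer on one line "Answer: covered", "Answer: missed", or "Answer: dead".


no pool input records B6=F
but domain input (h=5, m=1) does record it -> reachable, so missed
Answer: missed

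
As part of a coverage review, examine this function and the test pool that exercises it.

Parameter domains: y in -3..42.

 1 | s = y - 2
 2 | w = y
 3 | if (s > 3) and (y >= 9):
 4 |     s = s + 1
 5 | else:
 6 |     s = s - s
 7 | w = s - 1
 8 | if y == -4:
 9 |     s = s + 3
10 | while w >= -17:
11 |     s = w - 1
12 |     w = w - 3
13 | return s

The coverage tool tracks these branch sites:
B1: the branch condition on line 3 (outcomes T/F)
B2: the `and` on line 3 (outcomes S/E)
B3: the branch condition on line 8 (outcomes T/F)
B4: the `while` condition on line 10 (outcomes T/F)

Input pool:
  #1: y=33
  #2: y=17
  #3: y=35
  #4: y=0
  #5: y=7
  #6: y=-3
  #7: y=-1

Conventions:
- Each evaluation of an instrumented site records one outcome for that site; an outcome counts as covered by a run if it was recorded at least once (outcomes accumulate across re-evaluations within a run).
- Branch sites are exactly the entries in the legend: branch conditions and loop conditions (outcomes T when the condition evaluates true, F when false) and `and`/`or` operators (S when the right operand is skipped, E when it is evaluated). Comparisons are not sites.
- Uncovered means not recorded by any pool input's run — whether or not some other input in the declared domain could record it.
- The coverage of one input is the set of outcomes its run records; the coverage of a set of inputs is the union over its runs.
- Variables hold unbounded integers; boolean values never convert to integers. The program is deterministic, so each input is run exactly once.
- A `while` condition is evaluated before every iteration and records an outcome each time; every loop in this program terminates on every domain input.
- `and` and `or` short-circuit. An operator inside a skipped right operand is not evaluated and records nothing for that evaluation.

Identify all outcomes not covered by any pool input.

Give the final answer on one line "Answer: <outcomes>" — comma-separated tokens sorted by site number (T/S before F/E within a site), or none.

run #1 (y=33) runs B2->E, B1->T, B3->F, B4->T, B4->T, B4->T, B4->T, B4->T, B4->T, B4->T, B4->T, B4->T, B4->T, B4->T, ...; records B1=T, B2=E, B3=F, B4=T, B4=F
run #2 (y=17) runs B2->E, B1->T, B3->F, B4->T, B4->T, B4->T, B4->T, B4->T, B4->T, B4->T, B4->T, B4->T, B4->T, B4->T, ...; records B1=T, B2=E, B3=F, B4=T, B4=F
run #3 (y=35) runs B2->E, B1->T, B3->F, B4->T, B4->T, B4->T, B4->T, B4->T, B4->T, B4->T, B4->T, B4->T, B4->T, B4->T, ...; records B1=T, B2=E, B3=F, B4=T, B4=F
run #4 (y=0) runs B2->S, B1->F, B3->F, B4->T, B4->T, B4->T, B4->T, B4->T, B4->T, B4->F; records B1=F, B2=S, B3=F, B4=T, B4=F
run #5 (y=7) runs B2->E, B1->F, B3->F, B4->T, B4->T, B4->T, B4->T, B4->T, B4->T, B4->F; records B1=F, B2=E, B3=F, B4=T, B4=F
run #6 (y=-3) runs B2->S, B1->F, B3->F, B4->T, B4->T, B4->T, B4->T, B4->T, B4->T, B4->F; records B1=F, B2=S, B3=F, B4=T, B4=F
run #7 (y=-1) runs B2->S, B1->F, B3->F, B4->T, B4->T, B4->T, B4->T, B4->T, B4->T, B4->F; records B1=F, B2=S, B3=F, B4=T, B4=F
union over the pool: B1=T, B1=F, B2=S, B2=E, B3=F, B4=T, B4=F
uncovered (1 of 8): B3=T

Answer: B3=T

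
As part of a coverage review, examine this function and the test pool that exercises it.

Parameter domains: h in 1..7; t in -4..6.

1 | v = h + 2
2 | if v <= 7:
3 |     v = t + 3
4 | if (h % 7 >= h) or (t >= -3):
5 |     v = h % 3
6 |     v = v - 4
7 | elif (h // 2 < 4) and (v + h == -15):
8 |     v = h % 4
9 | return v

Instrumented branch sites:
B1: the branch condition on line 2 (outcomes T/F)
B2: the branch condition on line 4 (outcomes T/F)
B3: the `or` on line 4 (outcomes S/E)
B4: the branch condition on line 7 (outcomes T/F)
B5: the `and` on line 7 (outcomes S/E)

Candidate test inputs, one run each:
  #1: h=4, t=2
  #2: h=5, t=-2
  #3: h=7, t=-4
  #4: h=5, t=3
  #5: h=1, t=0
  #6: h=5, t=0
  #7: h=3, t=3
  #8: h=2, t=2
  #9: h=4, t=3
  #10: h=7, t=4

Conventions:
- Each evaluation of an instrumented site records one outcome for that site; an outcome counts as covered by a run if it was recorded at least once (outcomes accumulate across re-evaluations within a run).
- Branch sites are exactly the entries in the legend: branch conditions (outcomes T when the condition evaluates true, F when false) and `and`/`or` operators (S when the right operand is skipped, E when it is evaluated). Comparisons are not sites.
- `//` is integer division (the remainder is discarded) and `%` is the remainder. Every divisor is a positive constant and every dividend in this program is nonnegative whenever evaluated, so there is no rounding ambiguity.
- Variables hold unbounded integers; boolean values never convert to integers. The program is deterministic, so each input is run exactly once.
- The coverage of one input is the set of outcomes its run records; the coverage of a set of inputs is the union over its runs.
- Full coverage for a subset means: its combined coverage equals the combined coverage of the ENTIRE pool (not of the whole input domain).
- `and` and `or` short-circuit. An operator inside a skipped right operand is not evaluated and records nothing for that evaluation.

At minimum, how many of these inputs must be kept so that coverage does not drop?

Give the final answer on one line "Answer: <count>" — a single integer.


#1 (h=4, t=2) -> covered: B1=T, B2=T, B3=S
#2 (h=5, t=-2) -> covered: B1=T, B2=T, B3=S
#3 (h=7, t=-4) -> covered: B1=F, B2=F, B3=E, B4=F, B5=E
#4 (h=5, t=3) -> covered: B1=T, B2=T, B3=S
#5 (h=1, t=0) -> covered: B1=T, B2=T, B3=S
#6 (h=5, t=0) -> covered: B1=T, B2=T, B3=S
#7 (h=3, t=3) -> covered: B1=T, B2=T, B3=S
#8 (h=2, t=2) -> covered: B1=T, B2=T, B3=S
#9 (h=4, t=3) -> covered: B1=T, B2=T, B3=S
#10 (h=7, t=4) -> covered: B1=F, B2=T, B3=E
the full pool covers 8 outcomes: B1=T, B1=F, B2=T, B2=F, B3=S, B3=E, B4=F, B5=E
size 1 is not enough: best union over all size-1 subsets is 5/8
the canonical winner is {1, 3}: size 2, full 8-outcome coverage, earliest index list among size-2 covers
Answer: 2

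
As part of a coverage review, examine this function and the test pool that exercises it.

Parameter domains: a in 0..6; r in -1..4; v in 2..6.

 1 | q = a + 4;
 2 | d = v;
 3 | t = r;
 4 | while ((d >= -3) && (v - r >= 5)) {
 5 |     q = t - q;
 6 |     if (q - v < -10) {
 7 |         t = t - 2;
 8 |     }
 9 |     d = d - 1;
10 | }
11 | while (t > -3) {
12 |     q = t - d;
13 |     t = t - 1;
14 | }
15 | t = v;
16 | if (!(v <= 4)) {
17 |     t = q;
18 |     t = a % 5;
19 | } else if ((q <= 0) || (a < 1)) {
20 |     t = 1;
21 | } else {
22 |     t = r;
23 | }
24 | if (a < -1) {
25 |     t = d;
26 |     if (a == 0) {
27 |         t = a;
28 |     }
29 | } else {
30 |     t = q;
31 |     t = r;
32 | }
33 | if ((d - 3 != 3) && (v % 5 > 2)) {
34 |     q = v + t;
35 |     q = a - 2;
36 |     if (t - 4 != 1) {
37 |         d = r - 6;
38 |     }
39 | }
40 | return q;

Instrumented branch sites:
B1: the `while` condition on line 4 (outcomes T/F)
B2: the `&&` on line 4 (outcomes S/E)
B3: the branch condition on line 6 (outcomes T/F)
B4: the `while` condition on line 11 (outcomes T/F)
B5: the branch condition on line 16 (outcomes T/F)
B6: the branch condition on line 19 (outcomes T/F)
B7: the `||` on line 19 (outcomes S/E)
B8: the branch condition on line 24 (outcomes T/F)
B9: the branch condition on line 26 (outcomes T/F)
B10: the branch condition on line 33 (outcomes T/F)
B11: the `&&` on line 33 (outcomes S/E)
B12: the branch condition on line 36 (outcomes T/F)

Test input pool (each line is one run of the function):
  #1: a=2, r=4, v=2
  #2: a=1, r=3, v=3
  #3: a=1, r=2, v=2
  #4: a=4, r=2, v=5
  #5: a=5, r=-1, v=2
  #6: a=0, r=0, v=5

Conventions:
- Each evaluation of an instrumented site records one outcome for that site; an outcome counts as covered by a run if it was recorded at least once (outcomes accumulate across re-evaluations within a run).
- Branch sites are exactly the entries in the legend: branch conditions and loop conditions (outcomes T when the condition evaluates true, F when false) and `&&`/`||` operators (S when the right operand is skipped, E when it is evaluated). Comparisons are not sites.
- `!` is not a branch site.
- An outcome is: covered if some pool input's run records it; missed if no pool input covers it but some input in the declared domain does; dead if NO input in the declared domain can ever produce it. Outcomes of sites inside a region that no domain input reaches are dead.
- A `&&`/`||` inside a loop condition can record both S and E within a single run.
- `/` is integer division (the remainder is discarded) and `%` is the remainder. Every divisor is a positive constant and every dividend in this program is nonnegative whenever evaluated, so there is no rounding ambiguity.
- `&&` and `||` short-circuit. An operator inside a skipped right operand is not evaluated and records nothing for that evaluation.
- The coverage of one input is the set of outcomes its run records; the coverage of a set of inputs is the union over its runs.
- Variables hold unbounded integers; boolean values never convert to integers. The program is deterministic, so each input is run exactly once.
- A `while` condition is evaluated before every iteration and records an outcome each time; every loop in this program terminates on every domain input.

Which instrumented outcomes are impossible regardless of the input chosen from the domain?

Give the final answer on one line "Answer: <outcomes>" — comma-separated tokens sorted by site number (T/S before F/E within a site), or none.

sweeping the full domain (210 inputs) for each outcome:
  B8=T: zero occurrences over every domain input -> dead
  B9=T: zero occurrences over every domain input -> dead
  B9=F: zero occurrences over every domain input -> dead
  B12=F: zero occurrences over every domain input -> dead
  reachable outcomes have witnesses, e.g. B1=T (e.g. a=0, r=-1, v=4), B1=F (e.g. a=0, r=-1, v=2), B2=S (e.g. a=0, r=-1, v=4), B2=E (e.g. a=0, r=-1, v=2)

Answer: B8=T, B9=T, B9=F, B12=F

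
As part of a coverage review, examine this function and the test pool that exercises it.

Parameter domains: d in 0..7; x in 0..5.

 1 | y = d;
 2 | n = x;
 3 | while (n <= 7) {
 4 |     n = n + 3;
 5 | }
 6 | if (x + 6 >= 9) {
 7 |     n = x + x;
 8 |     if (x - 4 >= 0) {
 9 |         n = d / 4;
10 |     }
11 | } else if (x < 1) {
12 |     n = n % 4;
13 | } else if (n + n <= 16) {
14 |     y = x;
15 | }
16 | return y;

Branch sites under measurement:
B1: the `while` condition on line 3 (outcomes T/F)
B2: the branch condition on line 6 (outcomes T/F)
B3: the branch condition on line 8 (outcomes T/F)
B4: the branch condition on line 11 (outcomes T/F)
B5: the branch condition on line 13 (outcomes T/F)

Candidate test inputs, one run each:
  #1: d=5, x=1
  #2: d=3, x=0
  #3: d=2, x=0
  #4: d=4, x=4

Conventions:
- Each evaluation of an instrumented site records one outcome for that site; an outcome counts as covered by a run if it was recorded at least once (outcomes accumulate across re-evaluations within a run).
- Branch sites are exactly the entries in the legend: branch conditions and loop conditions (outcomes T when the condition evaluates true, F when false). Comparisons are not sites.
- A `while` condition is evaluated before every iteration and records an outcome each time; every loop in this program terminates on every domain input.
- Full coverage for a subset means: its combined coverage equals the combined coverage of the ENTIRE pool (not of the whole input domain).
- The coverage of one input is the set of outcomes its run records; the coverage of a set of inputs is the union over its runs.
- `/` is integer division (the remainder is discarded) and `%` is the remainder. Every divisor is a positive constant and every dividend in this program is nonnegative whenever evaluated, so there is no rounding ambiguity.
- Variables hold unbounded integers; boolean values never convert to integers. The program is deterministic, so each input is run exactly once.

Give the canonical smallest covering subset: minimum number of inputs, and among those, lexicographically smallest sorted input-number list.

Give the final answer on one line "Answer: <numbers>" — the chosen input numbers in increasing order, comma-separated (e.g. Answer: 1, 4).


run #1 (d=5, x=1) records B1=T, B1=F, B2=F, B4=F, B5=F
run #2 (d=3, x=0) records B1=T, B1=F, B2=F, B4=T
run #3 (d=2, x=0) records B1=T, B1=F, B2=F, B4=T
run #4 (d=4, x=4) records B1=T, B1=F, B2=T, B3=T
the full pool covers 8 outcomes: B1=T, B1=F, B2=T, B2=F, B3=T, B4=T, B4=F, B5=F
every size-1 subset falls short of the 8 outcomes (best: 5/8)
every size-2 subset falls short of the 8 outcomes (best: 7/8)
size 3: inputs {1, 2, 4} cover all 8 outcomes, and no lexicographically smaller subset of this size does
Answer: 1, 2, 4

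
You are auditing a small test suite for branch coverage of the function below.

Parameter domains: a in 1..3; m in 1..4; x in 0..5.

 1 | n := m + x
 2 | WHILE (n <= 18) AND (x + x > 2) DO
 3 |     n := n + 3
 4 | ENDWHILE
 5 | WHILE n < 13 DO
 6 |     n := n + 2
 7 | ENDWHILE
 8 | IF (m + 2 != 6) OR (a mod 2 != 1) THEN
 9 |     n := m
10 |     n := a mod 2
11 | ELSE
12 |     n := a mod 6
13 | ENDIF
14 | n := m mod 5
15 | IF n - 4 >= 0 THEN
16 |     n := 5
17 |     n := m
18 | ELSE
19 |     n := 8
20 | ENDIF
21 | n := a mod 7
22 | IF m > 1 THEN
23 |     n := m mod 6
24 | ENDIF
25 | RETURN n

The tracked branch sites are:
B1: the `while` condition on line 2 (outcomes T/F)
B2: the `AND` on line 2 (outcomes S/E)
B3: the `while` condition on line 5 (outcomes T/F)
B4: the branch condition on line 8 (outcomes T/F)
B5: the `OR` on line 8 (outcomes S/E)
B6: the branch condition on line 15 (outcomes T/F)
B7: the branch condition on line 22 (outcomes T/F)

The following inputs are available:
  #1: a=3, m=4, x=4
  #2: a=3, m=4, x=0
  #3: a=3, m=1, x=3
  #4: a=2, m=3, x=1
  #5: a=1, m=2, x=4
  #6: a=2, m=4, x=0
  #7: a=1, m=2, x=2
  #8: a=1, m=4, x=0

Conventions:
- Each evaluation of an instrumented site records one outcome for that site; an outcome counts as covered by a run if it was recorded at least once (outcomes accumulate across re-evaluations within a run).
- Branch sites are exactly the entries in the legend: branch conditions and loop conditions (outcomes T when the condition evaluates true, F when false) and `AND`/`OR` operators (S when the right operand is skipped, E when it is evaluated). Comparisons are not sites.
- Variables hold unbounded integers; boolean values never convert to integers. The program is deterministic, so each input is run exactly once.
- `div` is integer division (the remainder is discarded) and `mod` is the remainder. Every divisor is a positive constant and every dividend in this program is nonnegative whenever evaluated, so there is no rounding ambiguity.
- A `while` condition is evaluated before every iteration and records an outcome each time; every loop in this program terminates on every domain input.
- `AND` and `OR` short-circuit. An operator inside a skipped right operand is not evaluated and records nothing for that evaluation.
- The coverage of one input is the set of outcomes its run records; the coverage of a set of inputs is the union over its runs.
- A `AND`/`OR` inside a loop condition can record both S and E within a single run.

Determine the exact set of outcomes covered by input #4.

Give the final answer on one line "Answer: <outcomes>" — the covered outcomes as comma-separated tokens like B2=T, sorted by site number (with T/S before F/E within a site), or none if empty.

Tracing the run of input #4 (a=2, m=3, x=1):
  B2->E, B1->F, B3->T, B3->T, B3->T, B3->T, B3->T, B3->F, B5->S, B4->T
  B6->F, B7->T
deduplicating events, the covered set is: B1=F, B2=E, B3=T, B3=F, B4=T, B5=S, B6=F, B7=T

Answer: B1=F, B2=E, B3=T, B3=F, B4=T, B5=S, B6=F, B7=T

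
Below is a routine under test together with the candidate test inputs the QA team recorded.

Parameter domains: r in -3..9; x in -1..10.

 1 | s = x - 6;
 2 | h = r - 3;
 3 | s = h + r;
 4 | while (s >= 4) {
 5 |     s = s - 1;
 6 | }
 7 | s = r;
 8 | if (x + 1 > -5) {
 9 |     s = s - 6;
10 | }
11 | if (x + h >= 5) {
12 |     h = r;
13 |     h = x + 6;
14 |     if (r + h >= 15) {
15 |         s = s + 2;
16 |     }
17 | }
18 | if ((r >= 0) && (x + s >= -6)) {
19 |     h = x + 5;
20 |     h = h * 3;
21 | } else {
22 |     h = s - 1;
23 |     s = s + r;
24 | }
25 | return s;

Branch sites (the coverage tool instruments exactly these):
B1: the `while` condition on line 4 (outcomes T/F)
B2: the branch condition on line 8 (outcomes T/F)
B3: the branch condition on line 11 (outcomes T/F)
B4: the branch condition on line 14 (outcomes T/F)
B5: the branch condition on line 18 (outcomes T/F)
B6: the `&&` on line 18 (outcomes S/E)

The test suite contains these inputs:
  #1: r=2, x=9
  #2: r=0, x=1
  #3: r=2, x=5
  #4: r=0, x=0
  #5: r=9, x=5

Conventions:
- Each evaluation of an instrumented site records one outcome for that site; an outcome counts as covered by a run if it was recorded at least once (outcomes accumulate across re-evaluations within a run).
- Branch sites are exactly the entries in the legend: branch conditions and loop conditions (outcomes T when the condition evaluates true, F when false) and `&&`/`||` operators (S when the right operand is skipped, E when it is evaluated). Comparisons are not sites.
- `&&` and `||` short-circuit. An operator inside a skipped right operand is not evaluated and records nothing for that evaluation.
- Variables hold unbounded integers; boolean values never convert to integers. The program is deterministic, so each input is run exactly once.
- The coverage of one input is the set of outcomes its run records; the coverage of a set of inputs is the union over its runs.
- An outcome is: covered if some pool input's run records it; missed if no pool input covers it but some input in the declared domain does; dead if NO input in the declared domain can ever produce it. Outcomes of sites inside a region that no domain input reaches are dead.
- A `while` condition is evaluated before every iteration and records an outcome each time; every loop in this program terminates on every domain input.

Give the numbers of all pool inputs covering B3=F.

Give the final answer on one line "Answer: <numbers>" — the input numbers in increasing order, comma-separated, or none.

input #1 (r=2, x=9): does not produce B3=F
input #2 (r=0, x=1): produces B3=F
input #3 (r=2, x=5): produces B3=F
input #4 (r=0, x=0): produces B3=F
input #5 (r=9, x=5): does not produce B3=F

Answer: 2, 3, 4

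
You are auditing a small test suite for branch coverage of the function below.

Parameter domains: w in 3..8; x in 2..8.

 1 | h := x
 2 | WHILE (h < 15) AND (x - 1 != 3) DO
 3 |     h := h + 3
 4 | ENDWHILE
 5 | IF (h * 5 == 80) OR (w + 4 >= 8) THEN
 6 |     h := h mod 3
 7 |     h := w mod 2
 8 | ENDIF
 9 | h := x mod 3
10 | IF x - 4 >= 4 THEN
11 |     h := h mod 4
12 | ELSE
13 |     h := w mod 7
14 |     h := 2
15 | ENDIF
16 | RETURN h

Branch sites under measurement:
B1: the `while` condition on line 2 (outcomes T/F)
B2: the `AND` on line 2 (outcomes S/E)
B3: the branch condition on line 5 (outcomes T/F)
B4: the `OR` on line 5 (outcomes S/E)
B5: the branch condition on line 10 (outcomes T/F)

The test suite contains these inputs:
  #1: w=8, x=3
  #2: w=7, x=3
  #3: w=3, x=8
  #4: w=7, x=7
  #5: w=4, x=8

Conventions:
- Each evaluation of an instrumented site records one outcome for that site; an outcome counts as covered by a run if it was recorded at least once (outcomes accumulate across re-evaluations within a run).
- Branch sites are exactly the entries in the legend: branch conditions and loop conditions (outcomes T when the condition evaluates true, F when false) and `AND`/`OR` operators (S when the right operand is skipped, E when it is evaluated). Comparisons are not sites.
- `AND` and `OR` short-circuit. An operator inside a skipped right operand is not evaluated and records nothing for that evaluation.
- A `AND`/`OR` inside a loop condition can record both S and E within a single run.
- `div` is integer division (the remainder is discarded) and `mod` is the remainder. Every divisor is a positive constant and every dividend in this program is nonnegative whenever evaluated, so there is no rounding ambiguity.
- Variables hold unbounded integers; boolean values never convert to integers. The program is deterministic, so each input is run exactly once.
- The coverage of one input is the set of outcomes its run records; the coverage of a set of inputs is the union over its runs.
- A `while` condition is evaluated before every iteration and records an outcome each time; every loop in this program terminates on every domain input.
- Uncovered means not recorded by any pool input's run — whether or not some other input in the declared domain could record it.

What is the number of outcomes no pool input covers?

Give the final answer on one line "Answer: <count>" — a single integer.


input #1, w=8, x=3: outcomes B1=T, B1=F, B2=S, B2=E, B3=T, B4=E, B5=F
input #2, w=7, x=3: outcomes B1=T, B1=F, B2=S, B2=E, B3=T, B4=E, B5=F
input #3, w=3, x=8: outcomes B1=T, B1=F, B2=S, B2=E, B3=F, B4=E, B5=T
input #4, w=7, x=7: outcomes B1=T, B1=F, B2=S, B2=E, B3=T, B4=S, B5=F
input #5, w=4, x=8: outcomes B1=T, B1=F, B2=S, B2=E, B3=T, B4=E, B5=T
union over the pool: B1=T, B1=F, B2=S, B2=E, B3=T, B3=F, B4=S, B4=E, B5=T, B5=F
uncovered (0 of 10): none
Answer: 0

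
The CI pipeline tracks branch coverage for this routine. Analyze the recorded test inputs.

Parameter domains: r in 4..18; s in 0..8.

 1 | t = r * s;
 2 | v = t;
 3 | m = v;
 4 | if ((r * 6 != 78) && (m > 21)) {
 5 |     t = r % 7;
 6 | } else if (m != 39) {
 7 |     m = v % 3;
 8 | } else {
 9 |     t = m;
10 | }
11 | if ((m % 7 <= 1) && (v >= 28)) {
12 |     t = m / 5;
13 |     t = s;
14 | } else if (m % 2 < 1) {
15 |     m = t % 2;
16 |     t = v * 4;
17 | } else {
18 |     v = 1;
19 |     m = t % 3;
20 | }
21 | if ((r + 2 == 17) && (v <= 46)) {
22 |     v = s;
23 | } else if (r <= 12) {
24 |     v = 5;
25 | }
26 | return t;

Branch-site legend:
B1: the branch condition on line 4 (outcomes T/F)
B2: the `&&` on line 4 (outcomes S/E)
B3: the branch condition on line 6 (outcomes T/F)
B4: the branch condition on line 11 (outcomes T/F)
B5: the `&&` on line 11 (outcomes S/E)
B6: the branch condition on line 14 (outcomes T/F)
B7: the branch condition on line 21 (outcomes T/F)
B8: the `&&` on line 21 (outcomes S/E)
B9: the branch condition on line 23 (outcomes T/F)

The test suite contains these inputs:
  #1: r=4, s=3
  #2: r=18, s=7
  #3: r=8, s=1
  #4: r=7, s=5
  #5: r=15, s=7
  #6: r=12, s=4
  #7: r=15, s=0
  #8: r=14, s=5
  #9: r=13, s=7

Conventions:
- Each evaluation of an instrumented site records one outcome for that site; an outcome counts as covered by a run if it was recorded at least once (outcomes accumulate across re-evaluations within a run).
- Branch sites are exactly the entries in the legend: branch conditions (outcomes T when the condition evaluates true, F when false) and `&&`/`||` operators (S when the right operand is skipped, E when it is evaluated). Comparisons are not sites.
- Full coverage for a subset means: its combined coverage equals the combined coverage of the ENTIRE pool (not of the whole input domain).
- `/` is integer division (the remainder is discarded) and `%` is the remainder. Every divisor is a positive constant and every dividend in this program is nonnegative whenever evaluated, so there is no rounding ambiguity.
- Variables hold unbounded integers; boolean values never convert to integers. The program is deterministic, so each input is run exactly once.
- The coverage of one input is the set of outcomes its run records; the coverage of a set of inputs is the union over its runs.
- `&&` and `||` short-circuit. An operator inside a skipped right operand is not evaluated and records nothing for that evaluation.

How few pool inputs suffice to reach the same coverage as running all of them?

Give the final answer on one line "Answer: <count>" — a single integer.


test 1 (r=4, s=3) hits B1=F, B2=E, B3=T, B4=F, B5=E, B6=T, B7=F, B8=S, B9=T
test 2 (r=18, s=7) hits B1=T, B2=E, B4=T, B5=E, B7=F, B8=S, B9=F
test 3 (r=8, s=1) hits B1=F, B2=E, B3=T, B4=F, B5=S, B6=T, B7=F, B8=S, B9=T
test 4 (r=7, s=5) hits B1=T, B2=E, B4=T, B5=E, B7=F, B8=S, B9=T
test 5 (r=15, s=7) hits B1=T, B2=E, B4=T, B5=E, B7=F, B8=E, B9=F
test 6 (r=12, s=4) hits B1=T, B2=E, B4=F, B5=S, B6=T, B7=F, B8=S, B9=T
test 7 (r=15, s=0) hits B1=F, B2=E, B3=T, B4=F, B5=E, B6=T, B7=T, B8=E
test 8 (r=14, s=5) hits B1=T, B2=E, B4=T, B5=E, B7=F, B8=S, B9=F
test 9 (r=13, s=7) hits B1=F, B2=S, B3=T, B4=T, B5=E, B7=F, B8=S, B9=F
pool-wide coverage (16 outcomes): B1=T, B1=F, B2=S, B2=E, B3=T, B4=T, B4=F, B5=S, B5=E, B6=T, B7=T, B7=F, B8=S, B8=E, B9=T, B9=F
checked all size-1 subsets: none covers 16 outcomes (max 9/16)
checked all size-2 subsets: none covers 16 outcomes (max 14/16)
inputs {6, 7, 9} (size 3) cover everything; no size-3 subset with a lexicographically smaller index list covers all 16
Answer: 3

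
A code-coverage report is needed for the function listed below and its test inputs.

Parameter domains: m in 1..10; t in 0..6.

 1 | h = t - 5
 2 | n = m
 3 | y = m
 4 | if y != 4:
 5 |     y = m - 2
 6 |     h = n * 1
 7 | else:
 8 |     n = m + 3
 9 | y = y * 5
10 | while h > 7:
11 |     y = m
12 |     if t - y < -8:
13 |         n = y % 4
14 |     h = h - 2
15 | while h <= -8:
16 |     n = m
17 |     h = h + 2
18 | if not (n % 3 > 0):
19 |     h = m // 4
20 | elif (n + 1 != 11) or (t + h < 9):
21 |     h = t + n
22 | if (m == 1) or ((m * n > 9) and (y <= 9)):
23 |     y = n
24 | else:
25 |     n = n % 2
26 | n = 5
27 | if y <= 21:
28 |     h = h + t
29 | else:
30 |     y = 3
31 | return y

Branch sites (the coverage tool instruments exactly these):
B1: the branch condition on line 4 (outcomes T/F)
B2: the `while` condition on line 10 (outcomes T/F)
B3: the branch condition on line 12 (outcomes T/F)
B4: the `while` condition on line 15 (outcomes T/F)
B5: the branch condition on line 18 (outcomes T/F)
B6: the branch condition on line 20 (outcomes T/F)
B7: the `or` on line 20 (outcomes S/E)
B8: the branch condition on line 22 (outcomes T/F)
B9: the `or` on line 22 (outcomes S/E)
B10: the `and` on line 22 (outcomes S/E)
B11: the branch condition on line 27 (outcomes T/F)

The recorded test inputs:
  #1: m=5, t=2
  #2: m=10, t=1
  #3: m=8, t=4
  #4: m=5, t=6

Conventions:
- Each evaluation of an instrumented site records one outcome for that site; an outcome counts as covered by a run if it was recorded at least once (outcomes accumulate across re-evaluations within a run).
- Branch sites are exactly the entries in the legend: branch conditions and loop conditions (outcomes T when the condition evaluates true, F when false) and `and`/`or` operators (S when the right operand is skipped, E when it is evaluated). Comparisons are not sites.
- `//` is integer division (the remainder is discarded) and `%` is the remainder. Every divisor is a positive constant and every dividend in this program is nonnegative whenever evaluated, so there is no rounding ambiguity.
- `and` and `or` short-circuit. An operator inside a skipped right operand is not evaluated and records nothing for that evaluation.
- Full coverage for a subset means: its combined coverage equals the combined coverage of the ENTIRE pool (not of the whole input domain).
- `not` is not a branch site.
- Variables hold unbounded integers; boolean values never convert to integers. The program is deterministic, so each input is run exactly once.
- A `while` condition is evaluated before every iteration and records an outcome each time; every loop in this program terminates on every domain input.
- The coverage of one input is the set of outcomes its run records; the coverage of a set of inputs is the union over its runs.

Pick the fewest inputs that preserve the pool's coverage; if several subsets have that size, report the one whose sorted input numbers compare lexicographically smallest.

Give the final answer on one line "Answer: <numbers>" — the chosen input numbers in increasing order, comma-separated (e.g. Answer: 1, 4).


input #1 (m=5, t=2): covers B1=T, B2=F, B4=F, B5=F, B6=T, B7=S, B8=F, B9=E, B10=E, B11=T
input #2 (m=10, t=1): covers B1=T, B2=T, B2=F, B3=T, B4=F, B5=F, B6=T, B7=S, B8=F, B9=E, B10=E, B11=T
input #3 (m=8, t=4): covers B1=T, B2=T, B2=F, B3=F, B4=F, B5=F, B6=T, B7=S, B8=T, B9=E, B10=E, B11=T
input #4 (m=5, t=6): covers B1=T, B2=F, B4=F, B5=F, B6=T, B7=S, B8=F, B9=E, B10=E, B11=T
union over all inputs: B1=T, B2=T, B2=F, B3=T, B3=F, B4=F, B5=F, B6=T, B7=S, B8=T, B8=F, B9=E, B10=E, B11=T (14 outcomes)
checked all size-1 subsets: none covers 14 outcomes (max 12/14)
at size 2, {2, 3} reaches all 14 outcomes; every lexicographically earlier size-2 subset fails
Answer: 2, 3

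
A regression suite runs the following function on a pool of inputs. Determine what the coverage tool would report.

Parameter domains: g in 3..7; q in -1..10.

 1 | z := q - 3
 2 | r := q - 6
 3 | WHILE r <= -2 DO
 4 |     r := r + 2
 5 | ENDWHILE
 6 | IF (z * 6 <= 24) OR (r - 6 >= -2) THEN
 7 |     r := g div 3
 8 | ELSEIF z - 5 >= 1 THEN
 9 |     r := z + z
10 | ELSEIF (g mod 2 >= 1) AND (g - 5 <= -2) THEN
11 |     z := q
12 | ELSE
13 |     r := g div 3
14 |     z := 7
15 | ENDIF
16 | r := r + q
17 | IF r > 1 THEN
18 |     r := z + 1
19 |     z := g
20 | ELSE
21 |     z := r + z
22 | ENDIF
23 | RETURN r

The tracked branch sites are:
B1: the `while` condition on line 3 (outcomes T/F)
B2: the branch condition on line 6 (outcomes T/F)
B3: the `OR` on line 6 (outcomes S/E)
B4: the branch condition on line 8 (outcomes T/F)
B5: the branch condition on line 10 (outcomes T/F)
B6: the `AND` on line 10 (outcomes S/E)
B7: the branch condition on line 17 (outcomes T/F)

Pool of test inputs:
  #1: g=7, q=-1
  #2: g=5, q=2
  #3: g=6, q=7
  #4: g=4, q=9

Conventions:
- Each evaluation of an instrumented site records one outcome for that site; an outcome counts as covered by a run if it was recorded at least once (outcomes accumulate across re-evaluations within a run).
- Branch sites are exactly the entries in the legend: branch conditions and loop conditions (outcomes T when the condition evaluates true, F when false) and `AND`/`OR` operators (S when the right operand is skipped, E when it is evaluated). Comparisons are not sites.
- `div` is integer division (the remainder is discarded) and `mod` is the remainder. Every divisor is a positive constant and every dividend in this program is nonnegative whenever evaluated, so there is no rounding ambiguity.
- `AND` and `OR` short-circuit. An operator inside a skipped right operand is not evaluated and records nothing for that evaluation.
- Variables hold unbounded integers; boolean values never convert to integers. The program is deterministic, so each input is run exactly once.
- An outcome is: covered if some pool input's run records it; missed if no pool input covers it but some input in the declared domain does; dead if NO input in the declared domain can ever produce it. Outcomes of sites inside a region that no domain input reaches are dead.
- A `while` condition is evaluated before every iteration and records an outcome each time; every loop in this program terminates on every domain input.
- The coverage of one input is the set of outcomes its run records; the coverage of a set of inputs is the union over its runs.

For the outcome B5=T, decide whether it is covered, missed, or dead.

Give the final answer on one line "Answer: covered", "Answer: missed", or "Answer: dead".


no pool input records B5=T
but domain input (g=3, q=8) does record it -> reachable, so missed
Answer: missed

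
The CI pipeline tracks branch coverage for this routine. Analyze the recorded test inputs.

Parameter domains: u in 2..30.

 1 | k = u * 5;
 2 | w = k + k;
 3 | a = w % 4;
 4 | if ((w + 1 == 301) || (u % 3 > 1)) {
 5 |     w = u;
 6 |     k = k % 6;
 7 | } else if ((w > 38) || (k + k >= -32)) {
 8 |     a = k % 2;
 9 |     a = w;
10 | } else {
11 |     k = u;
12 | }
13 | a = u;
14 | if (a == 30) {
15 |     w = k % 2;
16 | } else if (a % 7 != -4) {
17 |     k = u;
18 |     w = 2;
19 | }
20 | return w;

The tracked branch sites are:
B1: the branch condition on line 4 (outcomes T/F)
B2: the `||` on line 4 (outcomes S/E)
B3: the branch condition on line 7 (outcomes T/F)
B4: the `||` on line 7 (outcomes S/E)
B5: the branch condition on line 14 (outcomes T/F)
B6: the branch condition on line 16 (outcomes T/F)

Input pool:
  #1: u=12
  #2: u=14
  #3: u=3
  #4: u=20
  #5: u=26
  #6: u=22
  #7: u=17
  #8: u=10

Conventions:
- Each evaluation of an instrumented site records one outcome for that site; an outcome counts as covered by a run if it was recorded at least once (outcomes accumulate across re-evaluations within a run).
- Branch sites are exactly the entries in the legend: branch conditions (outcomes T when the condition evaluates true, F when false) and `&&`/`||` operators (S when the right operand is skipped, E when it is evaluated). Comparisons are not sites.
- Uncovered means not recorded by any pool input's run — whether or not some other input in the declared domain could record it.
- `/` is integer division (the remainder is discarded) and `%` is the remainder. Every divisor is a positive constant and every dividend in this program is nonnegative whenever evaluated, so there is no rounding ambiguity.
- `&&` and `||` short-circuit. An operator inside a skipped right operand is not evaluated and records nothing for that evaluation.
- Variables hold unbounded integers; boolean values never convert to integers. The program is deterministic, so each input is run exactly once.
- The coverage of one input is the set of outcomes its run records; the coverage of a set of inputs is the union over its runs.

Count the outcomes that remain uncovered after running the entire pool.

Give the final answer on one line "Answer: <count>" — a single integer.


input #1 (u=12): events B2->E, B1->F, B4->S, B3->T, B5->F, B6->T; covers B1=F, B2=E, B3=T, B4=S, B5=F, B6=T
input #2 (u=14): events B2->E, B1->T, B5->F, B6->T; covers B1=T, B2=E, B5=F, B6=T
input #3 (u=3): events B2->E, B1->F, B4->E, B3->T, B5->F, B6->T; covers B1=F, B2=E, B3=T, B4=E, B5=F, B6=T
input #4 (u=20): events B2->E, B1->T, B5->F, B6->T; covers B1=T, B2=E, B5=F, B6=T
input #5 (u=26): events B2->E, B1->T, B5->F, B6->T; covers B1=T, B2=E, B5=F, B6=T
input #6 (u=22): events B2->E, B1->F, B4->S, B3->T, B5->F, B6->T; covers B1=F, B2=E, B3=T, B4=S, B5=F, B6=T
input #7 (u=17): events B2->E, B1->T, B5->F, B6->T; covers B1=T, B2=E, B5=F, B6=T
input #8 (u=10): events B2->E, B1->F, B4->S, B3->T, B5->F, B6->T; covers B1=F, B2=E, B3=T, B4=S, B5=F, B6=T
union over the pool: B1=T, B1=F, B2=E, B3=T, B4=S, B4=E, B5=F, B6=T
uncovered (4 of 12): B2=S, B3=F, B5=T, B6=F
Answer: 4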